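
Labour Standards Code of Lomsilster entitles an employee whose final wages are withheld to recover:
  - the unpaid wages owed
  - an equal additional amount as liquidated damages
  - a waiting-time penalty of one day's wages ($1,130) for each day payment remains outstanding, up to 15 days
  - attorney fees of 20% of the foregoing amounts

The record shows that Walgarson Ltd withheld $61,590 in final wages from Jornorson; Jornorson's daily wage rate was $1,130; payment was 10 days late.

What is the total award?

$161,376

Liquidated damages (equal amount): $61,590
Penalty days: min(10, 15) = 10
Waiting-time penalty: 10 × $1,130 = $11,300
Subtotal: $61,590 + $61,590 + $11,300 = $134,480
Attorney fees: 20% of $134,480 = $26,896
Total award: $134,480 + $26,896 = $161,376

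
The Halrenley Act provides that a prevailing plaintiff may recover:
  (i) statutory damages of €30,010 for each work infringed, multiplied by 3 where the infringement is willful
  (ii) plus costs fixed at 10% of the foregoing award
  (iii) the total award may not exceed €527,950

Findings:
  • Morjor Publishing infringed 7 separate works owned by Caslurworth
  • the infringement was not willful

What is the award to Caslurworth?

Statutory damages: 7 × €30,010 = €210,070
Infringement not willful: no ×3 enhancement.
Costs: 10% of €210,070 = €21,007
Award plus costs: €210,070 + €21,007 = €231,077
Cap at €527,950: €231,077 is within the cap, no reduction.

€231,077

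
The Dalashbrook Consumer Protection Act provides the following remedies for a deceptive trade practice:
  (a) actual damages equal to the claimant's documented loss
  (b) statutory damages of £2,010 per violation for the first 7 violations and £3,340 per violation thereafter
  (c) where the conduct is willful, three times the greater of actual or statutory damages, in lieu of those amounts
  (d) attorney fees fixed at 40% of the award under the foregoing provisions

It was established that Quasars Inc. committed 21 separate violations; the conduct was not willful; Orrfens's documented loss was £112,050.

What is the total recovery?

£242,032

First 7 violations: 7 × £2,010 = £14,070
Remaining violations: (21 − 7) × £3,340 = £46,760
Statutory damages: £14,070 + £46,760 = £60,830
Conduct not willful: the in-lieu enhancement does not apply.
Actual plus statutory damages: £112,050 + £60,830 = £172,880
Attorney fees: 40% of £172,880 = £69,152
Total recovery: £172,880 + £69,152 = £242,032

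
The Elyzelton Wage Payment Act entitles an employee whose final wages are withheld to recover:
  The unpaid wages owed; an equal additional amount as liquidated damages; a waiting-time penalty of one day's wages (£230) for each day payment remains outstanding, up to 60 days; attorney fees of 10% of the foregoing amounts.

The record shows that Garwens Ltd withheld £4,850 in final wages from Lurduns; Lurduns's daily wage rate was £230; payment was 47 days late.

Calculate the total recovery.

Total award: £22,561

Liquidated damages (equal amount): £4,850
Penalty days: min(47, 60) = 47
Waiting-time penalty: 47 × £230 = £10,810
Subtotal: £4,850 + £4,850 + £10,810 = £20,510
Attorney fees: 10% of £20,510 = £2,051
Total award: £20,510 + £2,051 = £22,561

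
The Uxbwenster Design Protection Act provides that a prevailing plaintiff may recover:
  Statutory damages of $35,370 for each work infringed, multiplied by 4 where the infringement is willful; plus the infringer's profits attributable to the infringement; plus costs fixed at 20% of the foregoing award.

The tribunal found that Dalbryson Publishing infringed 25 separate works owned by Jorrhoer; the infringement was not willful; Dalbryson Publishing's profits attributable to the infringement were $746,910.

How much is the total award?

$1,957,392

Statutory damages: 25 × $35,370 = $884,250
Infringement not willful: no ×4 enhancement.
Combined award: $884,250 + $746,910 = $1,631,160
Costs: 20% of $1,631,160 = $326,232
Award plus costs: $1,631,160 + $326,232 = $1,957,392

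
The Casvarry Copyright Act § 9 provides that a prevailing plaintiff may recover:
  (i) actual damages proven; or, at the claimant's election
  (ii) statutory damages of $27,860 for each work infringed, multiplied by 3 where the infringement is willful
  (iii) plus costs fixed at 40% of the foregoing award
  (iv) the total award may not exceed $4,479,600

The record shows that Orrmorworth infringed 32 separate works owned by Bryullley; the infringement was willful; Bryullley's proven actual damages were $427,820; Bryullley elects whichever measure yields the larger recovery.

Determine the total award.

Award: $3,744,384

Statutory damages: 32 × $27,860 = $891,520
Trebled: 3 × $891,520 = $2,674,560
Greater of actual damages ($427,820) or enhanced statutory damages ($2,674,560): $2,674,560
Costs: 40% of $2,674,560 = $1,069,824
Award plus costs: $2,674,560 + $1,069,824 = $3,744,384
Cap at $4,479,600: $3,744,384 is within the cap, no reduction.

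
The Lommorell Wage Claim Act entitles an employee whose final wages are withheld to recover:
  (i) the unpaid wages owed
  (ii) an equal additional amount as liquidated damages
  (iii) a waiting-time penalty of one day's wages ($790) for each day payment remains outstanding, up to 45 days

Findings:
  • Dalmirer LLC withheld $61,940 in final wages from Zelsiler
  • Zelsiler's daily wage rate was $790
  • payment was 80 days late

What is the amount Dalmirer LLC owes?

$159,430

Liquidated damages (equal amount): $61,940
Penalty days: min(80, 45) = 45
Waiting-time penalty: 45 × $790 = $35,550
Total award: $61,940 + $61,940 + $35,550 = $159,430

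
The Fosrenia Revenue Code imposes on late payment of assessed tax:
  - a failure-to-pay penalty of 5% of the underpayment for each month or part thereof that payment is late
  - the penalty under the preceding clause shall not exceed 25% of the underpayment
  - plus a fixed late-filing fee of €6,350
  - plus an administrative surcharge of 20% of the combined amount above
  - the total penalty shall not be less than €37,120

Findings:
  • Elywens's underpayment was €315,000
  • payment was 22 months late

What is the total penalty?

Penalty: €102,120

Accrued rate: 5% × 22 = 110%, capped at 25% → 25%
Failure-to-pay penalty: 25% of €315,000 = €78,750
Penalty before surcharge: €78,750 + €6,350 = €85,100
Administrative surcharge: 20% of €85,100 = €17,020
Total penalty: €85,100 + €17,020 = €102,120
Minimum €37,120: €102,120 meets the minimum, no increase.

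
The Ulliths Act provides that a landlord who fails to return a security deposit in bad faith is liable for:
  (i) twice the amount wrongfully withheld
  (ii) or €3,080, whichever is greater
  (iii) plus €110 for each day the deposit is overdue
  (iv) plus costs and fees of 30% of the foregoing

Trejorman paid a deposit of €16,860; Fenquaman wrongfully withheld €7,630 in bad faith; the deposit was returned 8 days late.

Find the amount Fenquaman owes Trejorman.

€20,982

Doubled: 2 × €7,630 = €15,260
Minimum €3,080: €15,260 meets the minimum, no increase.
Late-return penalty: 8 × €110 = €880
Damages plus late penalty: €15,260 + €880 = €16,140
Costs and fees: 30% of €16,140 = €4,842
Total recovery: €16,140 + €4,842 = €20,982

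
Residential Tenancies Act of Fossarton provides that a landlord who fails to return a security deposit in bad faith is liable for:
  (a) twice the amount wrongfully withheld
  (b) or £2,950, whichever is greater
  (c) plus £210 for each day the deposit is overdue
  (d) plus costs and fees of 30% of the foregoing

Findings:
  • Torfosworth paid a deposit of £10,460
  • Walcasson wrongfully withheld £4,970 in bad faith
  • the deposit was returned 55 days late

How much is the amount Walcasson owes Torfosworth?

£27,937

Doubled: 2 × £4,970 = £9,940
Minimum £2,950: £9,940 meets the minimum, no increase.
Late-return penalty: 55 × £210 = £11,550
Damages plus late penalty: £9,940 + £11,550 = £21,490
Costs and fees: 30% of £21,490 = £6,447
Total recovery: £21,490 + £6,447 = £27,937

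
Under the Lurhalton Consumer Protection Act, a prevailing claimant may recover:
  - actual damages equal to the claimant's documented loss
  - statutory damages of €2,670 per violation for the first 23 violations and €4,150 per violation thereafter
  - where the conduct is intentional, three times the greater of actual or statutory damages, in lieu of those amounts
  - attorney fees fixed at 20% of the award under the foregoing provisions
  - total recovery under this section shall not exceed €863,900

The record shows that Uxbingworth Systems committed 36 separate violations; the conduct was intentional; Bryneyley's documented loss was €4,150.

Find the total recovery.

First 23 violations: 23 × €2,670 = €61,410
Remaining violations: (36 − 23) × €4,150 = €53,950
Statutory damages: €61,410 + €53,950 = €115,360
Greater of actual damages (€4,150) or statutory damages (€115,360): €115,360
Trebled: 3 × €115,360 = €346,080
Attorney fees: 20% of €346,080 = €69,216
Total before cap: €346,080 + €69,216 = €415,296
Cap at €863,900: €415,296 is within the cap, no reduction.

Total recovery: €415,296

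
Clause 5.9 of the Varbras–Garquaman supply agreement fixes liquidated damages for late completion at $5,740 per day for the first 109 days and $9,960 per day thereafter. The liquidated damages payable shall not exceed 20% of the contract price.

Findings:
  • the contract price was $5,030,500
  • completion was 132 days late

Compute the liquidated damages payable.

First 109 days: 109 × $5,740 = $625,660
Remaining days: (132 − 109) × $9,960 = $229,080
Accrued per-day damages: $625,660 + $229,080 = $854,740
Cap: 20% of $5,030,500 = $1,006,100
Cap at $1,006,100: $854,740 is within the cap, no reduction.

$854,740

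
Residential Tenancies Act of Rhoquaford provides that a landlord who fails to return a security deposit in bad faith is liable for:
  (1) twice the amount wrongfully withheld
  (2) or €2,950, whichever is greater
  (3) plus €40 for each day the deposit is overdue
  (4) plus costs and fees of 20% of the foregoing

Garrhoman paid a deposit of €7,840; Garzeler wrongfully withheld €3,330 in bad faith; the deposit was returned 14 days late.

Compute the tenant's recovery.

€8,664

Doubled: 2 × €3,330 = €6,660
Minimum €2,950: €6,660 meets the minimum, no increase.
Late-return penalty: 14 × €40 = €560
Damages plus late penalty: €6,660 + €560 = €7,220
Costs and fees: 20% of €7,220 = €1,444
Total recovery: €7,220 + €1,444 = €8,664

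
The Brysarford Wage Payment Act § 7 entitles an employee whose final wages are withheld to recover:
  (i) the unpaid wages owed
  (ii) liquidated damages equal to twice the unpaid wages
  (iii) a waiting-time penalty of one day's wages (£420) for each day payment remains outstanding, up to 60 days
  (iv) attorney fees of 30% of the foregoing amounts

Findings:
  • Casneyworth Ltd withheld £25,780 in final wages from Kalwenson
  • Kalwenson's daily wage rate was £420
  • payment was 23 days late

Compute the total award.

Doubled: 2 × £25,780 = £51,560
Penalty days: min(23, 60) = 23
Waiting-time penalty: 23 × £420 = £9,660
Subtotal: £25,780 + £51,560 + £9,660 = £87,000
Attorney fees: 30% of £87,000 = £26,100
Total award: £87,000 + £26,100 = £113,100

£113,100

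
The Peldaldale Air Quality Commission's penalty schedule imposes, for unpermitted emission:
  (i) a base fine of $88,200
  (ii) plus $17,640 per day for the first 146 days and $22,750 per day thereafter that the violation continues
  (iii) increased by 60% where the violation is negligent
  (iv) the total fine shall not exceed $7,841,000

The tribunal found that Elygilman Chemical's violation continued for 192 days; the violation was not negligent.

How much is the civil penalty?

First 146 days: 146 × $17,640 = $2,575,440
Remaining days: (192 − 146) × $22,750 = $1,046,500
Per-day component: $2,575,440 + $1,046,500 = $3,621,940
Base plus per-day: $88,200 + $3,621,940 = $3,710,140
The violation was not negligent: no 60% increase.
Cap at $7,841,000: $3,710,140 is within the cap, no reduction.

$3,710,140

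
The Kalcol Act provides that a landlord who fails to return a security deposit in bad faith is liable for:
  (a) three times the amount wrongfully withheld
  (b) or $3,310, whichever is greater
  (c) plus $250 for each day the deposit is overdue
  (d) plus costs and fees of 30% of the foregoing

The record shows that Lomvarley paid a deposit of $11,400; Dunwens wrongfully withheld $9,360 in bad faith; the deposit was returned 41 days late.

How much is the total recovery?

Trebled: 3 × $9,360 = $28,080
Minimum $3,310: $28,080 meets the minimum, no increase.
Late-return penalty: 41 × $250 = $10,250
Damages plus late penalty: $28,080 + $10,250 = $38,330
Costs and fees: 30% of $38,330 = $11,499
Total recovery: $38,330 + $11,499 = $49,829

$49,829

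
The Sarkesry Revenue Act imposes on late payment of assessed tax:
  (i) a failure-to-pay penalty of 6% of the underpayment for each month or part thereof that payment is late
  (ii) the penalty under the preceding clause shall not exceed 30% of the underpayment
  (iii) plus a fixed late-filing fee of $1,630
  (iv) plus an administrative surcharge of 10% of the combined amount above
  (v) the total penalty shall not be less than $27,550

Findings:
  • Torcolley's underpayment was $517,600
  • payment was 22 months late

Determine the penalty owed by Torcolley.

$172,601

Accrued rate: 6% × 22 = 132%, capped at 30% → 30%
Failure-to-pay penalty: 30% of $517,600 = $155,280
Penalty before surcharge: $155,280 + $1,630 = $156,910
Administrative surcharge: 10% of $156,910 = $15,691
Total penalty: $156,910 + $15,691 = $172,601
Minimum $27,550: $172,601 meets the minimum, no increase.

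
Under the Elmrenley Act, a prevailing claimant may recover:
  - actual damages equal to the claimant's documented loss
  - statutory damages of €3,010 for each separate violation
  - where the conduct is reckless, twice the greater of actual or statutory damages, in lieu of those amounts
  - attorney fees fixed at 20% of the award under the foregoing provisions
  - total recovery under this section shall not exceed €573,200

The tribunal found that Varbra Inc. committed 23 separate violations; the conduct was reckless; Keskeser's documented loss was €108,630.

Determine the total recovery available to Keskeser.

€260,712

Statutory damages: 23 × €3,010 = €69,230
Greater of actual damages (€108,630) or statutory damages (€69,230): €108,630
Doubled: 2 × €108,630 = €217,260
Attorney fees: 20% of €217,260 = €43,452
Total before cap: €217,260 + €43,452 = €260,712
Cap at €573,200: €260,712 is within the cap, no reduction.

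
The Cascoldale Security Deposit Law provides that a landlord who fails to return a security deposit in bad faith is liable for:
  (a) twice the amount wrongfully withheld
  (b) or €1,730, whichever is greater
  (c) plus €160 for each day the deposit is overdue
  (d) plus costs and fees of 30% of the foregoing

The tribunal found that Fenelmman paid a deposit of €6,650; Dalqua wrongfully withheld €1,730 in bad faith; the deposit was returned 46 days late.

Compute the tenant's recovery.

€14,066

Doubled: 2 × €1,730 = €3,460
Minimum €1,730: €3,460 meets the minimum, no increase.
Late-return penalty: 46 × €160 = €7,360
Damages plus late penalty: €3,460 + €7,360 = €10,820
Costs and fees: 30% of €10,820 = €3,246
Total recovery: €10,820 + €3,246 = €14,066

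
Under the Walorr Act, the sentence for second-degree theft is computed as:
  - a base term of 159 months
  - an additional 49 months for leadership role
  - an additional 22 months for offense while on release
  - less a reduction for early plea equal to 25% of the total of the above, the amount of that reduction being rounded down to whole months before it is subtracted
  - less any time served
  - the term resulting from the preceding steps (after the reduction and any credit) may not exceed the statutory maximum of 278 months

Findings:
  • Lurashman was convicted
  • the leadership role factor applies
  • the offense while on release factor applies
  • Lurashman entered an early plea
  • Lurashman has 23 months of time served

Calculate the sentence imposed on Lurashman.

150 months

Leadership role enhancement: +49 months
Offense while on release enhancement: +22 months
Adjusted term: 159 months + 49 months + 22 months = 230 months
Early plea reduction: 25% of 230 months = 57 months (rounded down)
After reduction: 230 − 57 = 173 months
Less time served: 173 months − 23 months = 150 months
Cap at 278 months: 150 months is within the cap, no reduction.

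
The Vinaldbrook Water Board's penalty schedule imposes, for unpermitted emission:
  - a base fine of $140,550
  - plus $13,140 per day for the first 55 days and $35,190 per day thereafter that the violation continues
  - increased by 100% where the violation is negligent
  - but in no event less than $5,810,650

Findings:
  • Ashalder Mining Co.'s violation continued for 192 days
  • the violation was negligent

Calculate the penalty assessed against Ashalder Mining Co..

Civil penalty: $11,368,560

First 55 days: 55 × $13,140 = $722,700
Remaining days: (192 − 55) × $35,190 = $4,821,030
Per-day component: $722,700 + $4,821,030 = $5,543,730
Base plus per-day: $140,550 + $5,543,730 = $5,684,280
Enhancement: 100% of $5,684,280 = $5,684,280
Enhanced fine: $5,684,280 + $5,684,280 = $11,368,560
Minimum $5,810,650: $11,368,560 meets the minimum, no increase.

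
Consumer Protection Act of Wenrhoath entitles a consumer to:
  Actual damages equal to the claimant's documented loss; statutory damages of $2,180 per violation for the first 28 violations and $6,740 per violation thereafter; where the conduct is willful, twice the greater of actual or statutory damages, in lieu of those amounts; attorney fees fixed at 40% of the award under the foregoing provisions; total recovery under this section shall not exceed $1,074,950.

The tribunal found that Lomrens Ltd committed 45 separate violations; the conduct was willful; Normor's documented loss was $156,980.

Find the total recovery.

First 28 violations: 28 × $2,180 = $61,040
Remaining violations: (45 − 28) × $6,740 = $114,580
Statutory damages: $61,040 + $114,580 = $175,620
Greater of actual damages ($156,980) or statutory damages ($175,620): $175,620
Doubled: 2 × $175,620 = $351,240
Attorney fees: 40% of $351,240 = $140,496
Total before cap: $351,240 + $140,496 = $491,736
Cap at $1,074,950: $491,736 is within the cap, no reduction.

$491,736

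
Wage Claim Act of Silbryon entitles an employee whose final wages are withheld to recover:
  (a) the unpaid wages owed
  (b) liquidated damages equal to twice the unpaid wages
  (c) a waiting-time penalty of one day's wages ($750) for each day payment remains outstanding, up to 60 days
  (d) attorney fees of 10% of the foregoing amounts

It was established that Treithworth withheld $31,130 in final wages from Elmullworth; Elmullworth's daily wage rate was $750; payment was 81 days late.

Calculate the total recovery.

Doubled: 2 × $31,130 = $62,260
Penalty days: min(81, 60) = 60
Waiting-time penalty: 60 × $750 = $45,000
Subtotal: $31,130 + $62,260 + $45,000 = $138,390
Attorney fees: 10% of $138,390 = $13,839
Total award: $138,390 + $13,839 = $152,229

Total award: $152,229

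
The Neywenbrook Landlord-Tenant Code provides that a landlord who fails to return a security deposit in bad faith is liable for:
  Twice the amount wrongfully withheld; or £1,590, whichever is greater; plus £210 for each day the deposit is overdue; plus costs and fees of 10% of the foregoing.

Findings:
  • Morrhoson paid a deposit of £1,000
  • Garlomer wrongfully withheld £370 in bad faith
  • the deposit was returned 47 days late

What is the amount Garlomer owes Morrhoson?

Doubled: 2 × £370 = £740
Minimum £1,590: £740 is below the minimum → £1,590
Late-return penalty: 47 × £210 = £9,870
Damages plus late penalty: £1,590 + £9,870 = £11,460
Costs and fees: 10% of £11,460 = £1,146
Total recovery: £11,460 + £1,146 = £12,606

Recovery: £12,606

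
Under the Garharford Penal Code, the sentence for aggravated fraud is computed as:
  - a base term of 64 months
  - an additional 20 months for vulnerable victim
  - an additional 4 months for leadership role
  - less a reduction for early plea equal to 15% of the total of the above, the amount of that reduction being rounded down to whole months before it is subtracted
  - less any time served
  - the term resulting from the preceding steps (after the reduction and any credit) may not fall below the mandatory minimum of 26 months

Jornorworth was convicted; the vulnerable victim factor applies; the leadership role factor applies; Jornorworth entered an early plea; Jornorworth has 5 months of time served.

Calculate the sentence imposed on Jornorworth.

Vulnerable victim enhancement: +20 months
Leadership role enhancement: +4 months
Adjusted term: 64 months + 20 months + 4 months = 88 months
Early plea reduction: 15% of 88 months = 13 months (rounded down)
After reduction: 88 − 13 = 75 months
Less time served: 75 months − 5 months = 70 months
Minimum 26 months: 70 months meets the minimum, no increase.

Sentence: 70 months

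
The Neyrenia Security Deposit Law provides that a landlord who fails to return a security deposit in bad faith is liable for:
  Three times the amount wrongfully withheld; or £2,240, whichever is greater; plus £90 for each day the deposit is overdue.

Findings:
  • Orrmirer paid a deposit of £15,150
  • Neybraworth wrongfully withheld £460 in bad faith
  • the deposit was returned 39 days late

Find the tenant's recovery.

Trebled: 3 × £460 = £1,380
Minimum £2,240: £1,380 is below the minimum → £2,240
Late-return penalty: 39 × £90 = £3,510
Damages plus late penalty: £2,240 + £3,510 = £5,750

£5,750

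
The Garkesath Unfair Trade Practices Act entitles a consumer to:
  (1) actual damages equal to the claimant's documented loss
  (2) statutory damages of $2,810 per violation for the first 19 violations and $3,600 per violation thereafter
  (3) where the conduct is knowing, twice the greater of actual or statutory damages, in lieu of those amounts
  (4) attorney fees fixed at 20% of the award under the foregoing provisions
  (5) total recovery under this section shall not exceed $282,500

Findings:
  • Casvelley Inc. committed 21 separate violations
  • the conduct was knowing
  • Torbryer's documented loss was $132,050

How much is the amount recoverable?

$282,500

First 19 violations: 19 × $2,810 = $53,390
Remaining violations: (21 − 19) × $3,600 = $7,200
Statutory damages: $53,390 + $7,200 = $60,590
Greater of actual damages ($132,050) or statutory damages ($60,590): $132,050
Doubled: 2 × $132,050 = $264,100
Attorney fees: 20% of $264,100 = $52,820
Total before cap: $264,100 + $52,820 = $316,920
Cap at $282,500: $316,920 exceeds the cap → $282,500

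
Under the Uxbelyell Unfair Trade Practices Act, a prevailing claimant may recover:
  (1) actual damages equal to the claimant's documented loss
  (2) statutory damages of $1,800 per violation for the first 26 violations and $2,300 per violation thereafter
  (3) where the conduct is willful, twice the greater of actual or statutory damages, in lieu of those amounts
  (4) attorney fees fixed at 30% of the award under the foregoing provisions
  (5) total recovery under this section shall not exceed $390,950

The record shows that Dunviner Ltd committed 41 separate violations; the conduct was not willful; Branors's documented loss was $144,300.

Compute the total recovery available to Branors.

First 26 violations: 26 × $1,800 = $46,800
Remaining violations: (41 − 26) × $2,300 = $34,500
Statutory damages: $46,800 + $34,500 = $81,300
Conduct not willful: the in-lieu enhancement does not apply.
Actual plus statutory damages: $144,300 + $81,300 = $225,600
Attorney fees: 30% of $225,600 = $67,680
Total before cap: $225,600 + $67,680 = $293,280
Cap at $390,950: $293,280 is within the cap, no reduction.

$293,280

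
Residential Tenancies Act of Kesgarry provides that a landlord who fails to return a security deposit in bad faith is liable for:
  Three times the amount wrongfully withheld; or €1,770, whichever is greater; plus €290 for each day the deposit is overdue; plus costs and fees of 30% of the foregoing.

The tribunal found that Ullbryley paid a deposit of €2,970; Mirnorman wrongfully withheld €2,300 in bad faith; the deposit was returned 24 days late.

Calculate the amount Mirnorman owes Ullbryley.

Trebled: 3 × €2,300 = €6,900
Minimum €1,770: €6,900 meets the minimum, no increase.
Late-return penalty: 24 × €290 = €6,960
Damages plus late penalty: €6,900 + €6,960 = €13,860
Costs and fees: 30% of €13,860 = €4,158
Total recovery: €13,860 + €4,158 = €18,018

€18,018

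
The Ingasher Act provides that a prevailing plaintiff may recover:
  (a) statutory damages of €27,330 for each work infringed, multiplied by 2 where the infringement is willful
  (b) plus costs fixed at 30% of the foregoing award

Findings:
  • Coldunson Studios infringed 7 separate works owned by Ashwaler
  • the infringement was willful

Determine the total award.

Statutory damages: 7 × €27,330 = €191,310
Doubled: 2 × €191,310 = €382,620
Costs: 30% of €382,620 = €114,786
Award plus costs: €382,620 + €114,786 = €497,406

€497,406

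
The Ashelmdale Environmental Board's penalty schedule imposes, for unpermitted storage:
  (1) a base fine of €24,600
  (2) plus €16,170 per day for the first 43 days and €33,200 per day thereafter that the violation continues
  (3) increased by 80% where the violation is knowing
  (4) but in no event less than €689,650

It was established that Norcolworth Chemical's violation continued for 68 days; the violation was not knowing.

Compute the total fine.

First 43 days: 43 × €16,170 = €695,310
Remaining days: (68 − 43) × €33,200 = €830,000
Per-day component: €695,310 + €830,000 = €1,525,310
Base plus per-day: €24,600 + €1,525,310 = €1,549,910
The violation was not knowing: no 80% increase.
Minimum €689,650: €1,549,910 meets the minimum, no increase.

€1,549,910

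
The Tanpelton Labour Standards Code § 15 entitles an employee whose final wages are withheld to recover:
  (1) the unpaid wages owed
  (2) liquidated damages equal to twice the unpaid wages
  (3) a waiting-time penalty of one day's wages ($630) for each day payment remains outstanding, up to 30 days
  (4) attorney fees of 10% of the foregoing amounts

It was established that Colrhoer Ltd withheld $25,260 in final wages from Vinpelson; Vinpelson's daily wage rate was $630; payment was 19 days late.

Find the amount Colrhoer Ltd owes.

$96,525

Doubled: 2 × $25,260 = $50,520
Penalty days: min(19, 30) = 19
Waiting-time penalty: 19 × $630 = $11,970
Subtotal: $25,260 + $50,520 + $11,970 = $87,750
Attorney fees: 10% of $87,750 = $8,775
Total award: $87,750 + $8,775 = $96,525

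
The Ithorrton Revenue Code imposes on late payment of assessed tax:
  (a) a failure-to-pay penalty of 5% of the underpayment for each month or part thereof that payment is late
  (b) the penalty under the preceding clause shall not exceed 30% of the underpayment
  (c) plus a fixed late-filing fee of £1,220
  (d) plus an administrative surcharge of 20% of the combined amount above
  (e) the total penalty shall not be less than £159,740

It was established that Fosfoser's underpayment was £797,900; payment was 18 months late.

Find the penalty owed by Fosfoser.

£288,708

Accrued rate: 5% × 18 = 90%, capped at 30% → 30%
Failure-to-pay penalty: 30% of £797,900 = £239,370
Penalty before surcharge: £239,370 + £1,220 = £240,590
Administrative surcharge: 20% of £240,590 = £48,118
Total penalty: £240,590 + £48,118 = £288,708
Minimum £159,740: £288,708 meets the minimum, no increase.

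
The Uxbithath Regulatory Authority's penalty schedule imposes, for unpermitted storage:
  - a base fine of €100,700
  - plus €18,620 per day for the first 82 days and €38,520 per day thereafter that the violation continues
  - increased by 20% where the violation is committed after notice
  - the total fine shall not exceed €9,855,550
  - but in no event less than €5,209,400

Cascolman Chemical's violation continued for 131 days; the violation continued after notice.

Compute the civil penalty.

€5,209,400

First 82 days: 82 × €18,620 = €1,526,840
Remaining days: (131 − 82) × €38,520 = €1,887,480
Per-day component: €1,526,840 + €1,887,480 = €3,414,320
Base plus per-day: €100,700 + €3,414,320 = €3,515,020
Enhancement: 20% of €3,515,020 = €703,004
Enhanced fine: €3,515,020 + €703,004 = €4,218,024
Cap at €9,855,550: €4,218,024 is within the cap, no reduction.
Minimum €5,209,400: €4,218,024 is below the minimum → €5,209,400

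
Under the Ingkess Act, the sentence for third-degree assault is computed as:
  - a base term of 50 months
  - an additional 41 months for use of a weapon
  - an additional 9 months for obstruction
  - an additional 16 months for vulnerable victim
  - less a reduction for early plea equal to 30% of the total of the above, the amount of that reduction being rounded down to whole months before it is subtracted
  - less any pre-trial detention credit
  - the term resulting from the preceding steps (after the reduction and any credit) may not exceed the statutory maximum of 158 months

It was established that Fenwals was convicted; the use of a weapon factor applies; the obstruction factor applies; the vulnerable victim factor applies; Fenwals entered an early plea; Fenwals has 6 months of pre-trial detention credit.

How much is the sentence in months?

76 months

Use of a weapon enhancement: +41 months
Obstruction enhancement: +9 months
Vulnerable victim enhancement: +16 months
Adjusted term: 50 months + 41 months + 9 months + 16 months = 116 months
Early plea reduction: 30% of 116 months = 34 months (rounded down)
After reduction: 116 − 34 = 82 months
Less pre-trial detention credit: 82 months − 6 months = 76 months
Cap at 158 months: 76 months is within the cap, no reduction.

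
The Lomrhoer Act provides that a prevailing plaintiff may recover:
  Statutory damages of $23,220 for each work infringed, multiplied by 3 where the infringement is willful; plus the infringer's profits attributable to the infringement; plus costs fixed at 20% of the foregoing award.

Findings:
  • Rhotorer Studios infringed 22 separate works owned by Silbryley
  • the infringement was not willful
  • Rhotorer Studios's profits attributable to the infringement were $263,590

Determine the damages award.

Statutory damages: 22 × $23,220 = $510,840
Infringement not willful: no ×3 enhancement.
Combined award: $510,840 + $263,590 = $774,430
Costs: 20% of $774,430 = $154,886
Award plus costs: $774,430 + $154,886 = $929,316

Award: $929,316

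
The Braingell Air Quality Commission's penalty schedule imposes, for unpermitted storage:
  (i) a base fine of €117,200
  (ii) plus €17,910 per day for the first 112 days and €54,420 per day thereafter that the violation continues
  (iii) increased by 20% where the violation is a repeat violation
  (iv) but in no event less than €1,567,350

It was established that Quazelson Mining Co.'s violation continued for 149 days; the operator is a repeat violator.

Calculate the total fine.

Civil penalty: €4,963,992

First 112 days: 112 × €17,910 = €2,005,920
Remaining days: (149 − 112) × €54,420 = €2,013,540
Per-day component: €2,005,920 + €2,013,540 = €4,019,460
Base plus per-day: €117,200 + €4,019,460 = €4,136,660
Enhancement: 20% of €4,136,660 = €827,332
Enhanced fine: €4,136,660 + €827,332 = €4,963,992
Minimum €1,567,350: €4,963,992 meets the minimum, no increase.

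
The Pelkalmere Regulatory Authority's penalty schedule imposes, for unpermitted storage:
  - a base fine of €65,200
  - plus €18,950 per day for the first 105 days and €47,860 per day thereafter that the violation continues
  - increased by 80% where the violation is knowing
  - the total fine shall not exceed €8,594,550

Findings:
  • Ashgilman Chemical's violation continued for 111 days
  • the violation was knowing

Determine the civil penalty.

€4,215,798

First 105 days: 105 × €18,950 = €1,989,750
Remaining days: (111 − 105) × €47,860 = €287,160
Per-day component: €1,989,750 + €287,160 = €2,276,910
Base plus per-day: €65,200 + €2,276,910 = €2,342,110
Enhancement: 80% of €2,342,110 = €1,873,688
Enhanced fine: €2,342,110 + €1,873,688 = €4,215,798
Cap at €8,594,550: €4,215,798 is within the cap, no reduction.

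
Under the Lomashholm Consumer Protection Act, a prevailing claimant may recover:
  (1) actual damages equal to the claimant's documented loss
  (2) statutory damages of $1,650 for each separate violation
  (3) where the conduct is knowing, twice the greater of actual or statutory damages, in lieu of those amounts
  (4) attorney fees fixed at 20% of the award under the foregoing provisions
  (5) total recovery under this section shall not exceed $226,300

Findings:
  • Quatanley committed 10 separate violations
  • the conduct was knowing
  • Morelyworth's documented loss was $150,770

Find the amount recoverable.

$226,300

Statutory damages: 10 × $1,650 = $16,500
Greater of actual damages ($150,770) or statutory damages ($16,500): $150,770
Doubled: 2 × $150,770 = $301,540
Attorney fees: 20% of $301,540 = $60,308
Total before cap: $301,540 + $60,308 = $361,848
Cap at $226,300: $361,848 exceeds the cap → $226,300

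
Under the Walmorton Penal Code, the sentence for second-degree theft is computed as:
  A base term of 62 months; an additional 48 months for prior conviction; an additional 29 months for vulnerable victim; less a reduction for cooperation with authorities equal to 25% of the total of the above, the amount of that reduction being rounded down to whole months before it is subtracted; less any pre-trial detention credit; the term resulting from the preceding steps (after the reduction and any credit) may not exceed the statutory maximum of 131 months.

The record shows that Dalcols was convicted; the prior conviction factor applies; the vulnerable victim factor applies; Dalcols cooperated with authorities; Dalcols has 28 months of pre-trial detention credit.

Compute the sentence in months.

77 months

Prior conviction enhancement: +48 months
Vulnerable victim enhancement: +29 months
Adjusted term: 62 months + 48 months + 29 months = 139 months
Cooperation with authorities reduction: 25% of 139 months = 34 months (rounded down)
After reduction: 139 − 34 = 105 months
Less pre-trial detention credit: 105 months − 28 months = 77 months
Cap at 131 months: 77 months is within the cap, no reduction.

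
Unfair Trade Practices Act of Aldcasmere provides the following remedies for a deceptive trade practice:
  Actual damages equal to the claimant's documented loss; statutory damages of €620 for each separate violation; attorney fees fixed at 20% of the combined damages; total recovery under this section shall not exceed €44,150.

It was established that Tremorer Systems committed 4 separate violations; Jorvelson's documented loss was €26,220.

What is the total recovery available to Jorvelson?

Total recovery: €34,440

Statutory damages: 4 × €620 = €2,480
Combined damages: €26,220 + €2,480 = €28,700
Attorney fees: 20% of €28,700 = €5,740
Total before cap: €28,700 + €5,740 = €34,440
Cap at €44,150: €34,440 is within the cap, no reduction.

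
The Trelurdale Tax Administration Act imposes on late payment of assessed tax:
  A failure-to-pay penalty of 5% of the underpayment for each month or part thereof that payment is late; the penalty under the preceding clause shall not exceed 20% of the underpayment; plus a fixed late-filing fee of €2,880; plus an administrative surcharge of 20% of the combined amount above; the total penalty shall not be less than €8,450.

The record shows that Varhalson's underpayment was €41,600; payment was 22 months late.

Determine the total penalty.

Accrued rate: 5% × 22 = 110%, capped at 20% → 20%
Failure-to-pay penalty: 20% of €41,600 = €8,320
Penalty before surcharge: €8,320 + €2,880 = €11,200
Administrative surcharge: 20% of €11,200 = €2,240
Total penalty: €11,200 + €2,240 = €13,440
Minimum €8,450: €13,440 meets the minimum, no increase.

€13,440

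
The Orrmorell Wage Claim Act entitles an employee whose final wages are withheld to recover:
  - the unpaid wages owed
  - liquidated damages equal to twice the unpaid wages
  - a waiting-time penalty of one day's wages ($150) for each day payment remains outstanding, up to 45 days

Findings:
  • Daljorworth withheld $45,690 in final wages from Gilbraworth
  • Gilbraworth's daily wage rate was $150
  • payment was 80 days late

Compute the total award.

Doubled: 2 × $45,690 = $91,380
Penalty days: min(80, 45) = 45
Waiting-time penalty: 45 × $150 = $6,750
Total award: $45,690 + $91,380 + $6,750 = $143,820

$143,820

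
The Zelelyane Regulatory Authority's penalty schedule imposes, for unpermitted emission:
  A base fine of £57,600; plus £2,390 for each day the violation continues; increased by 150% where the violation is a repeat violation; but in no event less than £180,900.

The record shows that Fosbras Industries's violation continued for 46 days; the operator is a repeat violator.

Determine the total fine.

Per-day component: 46 × £2,390 = £109,940
Base plus per-day: £57,600 + £109,940 = £167,540
Enhancement: 150% of £167,540 = £251,310
Enhanced fine: £167,540 + £251,310 = £418,850
Minimum £180,900: £418,850 meets the minimum, no increase.

£418,850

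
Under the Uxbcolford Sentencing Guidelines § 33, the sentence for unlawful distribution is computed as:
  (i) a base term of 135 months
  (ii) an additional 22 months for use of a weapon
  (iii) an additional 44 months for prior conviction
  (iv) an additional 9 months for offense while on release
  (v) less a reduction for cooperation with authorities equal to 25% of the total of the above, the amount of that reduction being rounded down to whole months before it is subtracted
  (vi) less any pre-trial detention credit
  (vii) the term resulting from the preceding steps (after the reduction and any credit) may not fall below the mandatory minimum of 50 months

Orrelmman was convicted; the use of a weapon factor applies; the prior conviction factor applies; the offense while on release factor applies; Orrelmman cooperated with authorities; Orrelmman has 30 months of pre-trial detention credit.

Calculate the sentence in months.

Use of a weapon enhancement: +22 months
Prior conviction enhancement: +44 months
Offense while on release enhancement: +9 months
Adjusted term: 135 months + 22 months + 44 months + 9 months = 210 months
Cooperation with authorities reduction: 25% of 210 months = 52 months (rounded down)
After reduction: 210 − 52 = 158 months
Less pre-trial detention credit: 158 months − 30 months = 128 months
Minimum 50 months: 128 months meets the minimum, no increase.

128 months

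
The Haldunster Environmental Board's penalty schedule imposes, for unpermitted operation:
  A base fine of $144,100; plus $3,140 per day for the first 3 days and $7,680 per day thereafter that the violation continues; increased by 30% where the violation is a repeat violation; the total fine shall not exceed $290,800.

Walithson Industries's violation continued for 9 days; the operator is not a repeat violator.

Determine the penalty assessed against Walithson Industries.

$199,600

First 3 days: 3 × $3,140 = $9,420
Remaining days: (9 − 3) × $7,680 = $46,080
Per-day component: $9,420 + $46,080 = $55,500
Base plus per-day: $144,100 + $55,500 = $199,600
The operator is not a repeat violator: no 30% increase.
Cap at $290,800: $199,600 is within the cap, no reduction.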